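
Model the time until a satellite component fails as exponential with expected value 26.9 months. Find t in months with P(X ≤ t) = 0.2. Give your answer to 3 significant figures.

The rate is λ = 1/26.9 = 0.0371747 per month.
Set 1 − e^(−λt) = 0.2, so t = −ln(0.8)/λ = 0.22314/0.0371747 ≈ 6.00256 months.

6.00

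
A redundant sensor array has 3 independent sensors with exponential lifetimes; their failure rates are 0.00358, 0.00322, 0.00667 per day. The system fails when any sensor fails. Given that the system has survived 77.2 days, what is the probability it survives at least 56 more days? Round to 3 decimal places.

Time to first failure ~ Exp(Σλ) with Σλ = 0.01347.
By memorylessness, P(T > 77.2+56 | T > 77.2) = P(T > 56) = e^(−0.01347·56) ≈ 0.470.

0.470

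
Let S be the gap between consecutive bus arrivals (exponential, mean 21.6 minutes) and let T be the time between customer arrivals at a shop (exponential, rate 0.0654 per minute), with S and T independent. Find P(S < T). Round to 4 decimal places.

0.4145

λ_1 = 1/21.6 = 0.0462963, λ_2 = 0.0654.
For independent exponentials, P(S < T) = λ_1/(λ_1+λ_2) = 0.0462963/0.111696 ≈ 0.4145.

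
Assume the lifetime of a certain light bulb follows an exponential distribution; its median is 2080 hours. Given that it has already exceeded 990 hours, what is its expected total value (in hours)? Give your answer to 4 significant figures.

3991

For an exponential, median = ln(2)/λ, so λ = ln 2 / 2080 = 0.000333244 per hour.
By memorylessness, E[X | X > 990] = 990 + 1/λ = 990 + 3000.81 = 3990.81 hours.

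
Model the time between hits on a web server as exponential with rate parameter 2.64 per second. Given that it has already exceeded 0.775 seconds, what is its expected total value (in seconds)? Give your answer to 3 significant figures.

By memorylessness, E[X | X > 0.775] = 0.775 + 1/λ = 0.775 + 0.378788 = 1.15379 seconds.

1.15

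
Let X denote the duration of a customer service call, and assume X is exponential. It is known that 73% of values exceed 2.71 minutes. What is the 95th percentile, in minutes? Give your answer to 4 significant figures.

25.80

e^(−λ·2.71) = 0.73 ⇒ λ = −ln(0.73)/2.71 = 0.116129.
95th percentile: 1 − e^(−λt) = 0.95, t = −ln(0.05)/λ = 25.7965 minutes.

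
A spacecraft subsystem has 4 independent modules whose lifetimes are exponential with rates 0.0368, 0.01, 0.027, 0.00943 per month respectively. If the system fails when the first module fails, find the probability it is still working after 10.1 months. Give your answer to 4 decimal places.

The time to first failure is exponential with rate Σλ = 0.0368 + 0.01 + 0.027 + 0.00943 = 0.08323.
P(min > 10.1) = e^(−0.08323·10.1) = e^(−0.84062) ≈ 0.4314.

0.4314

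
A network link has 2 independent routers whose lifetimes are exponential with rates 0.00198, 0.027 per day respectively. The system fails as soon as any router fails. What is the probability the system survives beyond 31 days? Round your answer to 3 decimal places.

0.407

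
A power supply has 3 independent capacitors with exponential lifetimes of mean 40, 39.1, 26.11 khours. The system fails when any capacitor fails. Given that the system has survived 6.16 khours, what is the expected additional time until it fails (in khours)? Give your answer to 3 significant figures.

First-failure rate Σλ = 1/40 + 1/39.1 + 1/26.11 = 0.0888749.
By memorylessness the expected residual is 1/Σλ = 11.2518 khours, regardless of the 6.16 already elapsed.

11.3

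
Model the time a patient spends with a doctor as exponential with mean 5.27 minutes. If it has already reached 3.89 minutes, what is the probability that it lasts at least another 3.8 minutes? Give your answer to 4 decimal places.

0.4862

The rate is λ = 1/5.27 = 0.189753 per minute.
By the memoryless property, P(X > 3.89+3.8 | X > 3.89) = P(X > 3.8).
P(X > 3.8) = e^(−0.72106) ≈ 0.4862.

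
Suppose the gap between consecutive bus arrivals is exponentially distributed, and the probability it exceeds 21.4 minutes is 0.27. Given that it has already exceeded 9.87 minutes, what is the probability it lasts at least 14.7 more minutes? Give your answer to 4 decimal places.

0.4068

From e^(−λ·21.4) = 0.27, λ = −ln(0.27)/21.4 = 0.0611838.
Memoryless: P(X > 9.87+14.7 | X > 9.87) = P(X > 14.7) = e^(−0.0611838·14.7) ≈ 0.4068.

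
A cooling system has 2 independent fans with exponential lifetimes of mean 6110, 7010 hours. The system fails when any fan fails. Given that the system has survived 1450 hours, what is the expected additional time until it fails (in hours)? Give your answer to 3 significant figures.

First-failure rate Σλ = 1/6110 + 1/7010 = 0.000306319.
By memorylessness the expected residual is 1/Σλ = 3264.57 hours, regardless of the 1450 already elapsed.

3260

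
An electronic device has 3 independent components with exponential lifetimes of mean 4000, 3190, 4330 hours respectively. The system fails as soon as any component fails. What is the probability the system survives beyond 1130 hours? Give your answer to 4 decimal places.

The first failure time is exponential with rate Σλ_i = 1/4000 + 1/3190 + 1/4330 = 0.000794427 per hour.
P(min > 1130) = e^(−0.000794427·1130) = e^(−0.8977) ≈ 0.4075.

0.4075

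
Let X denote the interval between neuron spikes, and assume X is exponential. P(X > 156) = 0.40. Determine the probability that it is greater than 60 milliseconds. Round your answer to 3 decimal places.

0.703

e^(−λ·156) = 0.40 ⇒ λ = −ln(0.40)/156 = 0.00587366.
P(X > 60) = e^(−0.00587366·60) = e^(−0.35242) ≈ 0.703.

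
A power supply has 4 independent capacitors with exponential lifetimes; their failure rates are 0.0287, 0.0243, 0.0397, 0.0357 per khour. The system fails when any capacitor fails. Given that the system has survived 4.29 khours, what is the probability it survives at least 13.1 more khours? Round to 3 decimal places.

0.186

Time to first failure ~ Exp(Σλ) with Σλ = 0.1284.
By memorylessness, P(T > 4.29+13.1 | T > 4.29) = P(T > 13.1) = e^(−0.1284·13.1) ≈ 0.186.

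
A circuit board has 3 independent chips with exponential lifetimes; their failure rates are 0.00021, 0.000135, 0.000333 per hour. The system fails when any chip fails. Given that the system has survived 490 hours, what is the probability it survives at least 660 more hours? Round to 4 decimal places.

Time to first failure ~ Exp(Σλ) with Σλ = 0.000678.
By memorylessness, P(T > 490+660 | T > 490) = P(T > 660) = e^(−0.000678·660) ≈ 0.6392.

0.6392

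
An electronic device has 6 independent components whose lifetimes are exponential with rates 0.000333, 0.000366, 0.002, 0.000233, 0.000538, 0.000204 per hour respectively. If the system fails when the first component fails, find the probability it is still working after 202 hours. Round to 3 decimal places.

0.476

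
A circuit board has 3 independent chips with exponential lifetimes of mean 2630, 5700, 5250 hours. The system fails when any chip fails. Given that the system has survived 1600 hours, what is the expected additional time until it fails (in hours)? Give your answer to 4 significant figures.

1340

First-failure rate Σλ = 1/2630 + 1/5700 + 1/5250 = 0.000746143.
By memorylessness the expected residual is 1/Σλ = 1340.23 hours, regardless of the 1600 already elapsed.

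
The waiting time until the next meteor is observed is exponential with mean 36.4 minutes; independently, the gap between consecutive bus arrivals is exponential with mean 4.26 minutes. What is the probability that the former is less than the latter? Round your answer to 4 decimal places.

0.1048

λ_1 = 1/36.4 = 0.0274725, λ_2 = 1/4.26 = 0.234742.
For independent exponentials, P(the former < the latter) = λ_1/(λ_1+λ_2) = 0.0274725/0.262214 ≈ 0.1048.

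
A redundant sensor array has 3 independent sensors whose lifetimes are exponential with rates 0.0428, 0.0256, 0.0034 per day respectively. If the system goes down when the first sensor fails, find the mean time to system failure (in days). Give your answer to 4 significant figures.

The time to first failure is exponential with rate Σλ = 0.0428 + 0.0256 + 0.0034 = 0.0718.
E[min] = 1/Σλ = 1/0.0718 = 13.9276 days.

13.93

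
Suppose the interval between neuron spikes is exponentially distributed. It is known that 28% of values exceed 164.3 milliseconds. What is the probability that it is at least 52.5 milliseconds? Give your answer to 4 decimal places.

e^(−λ·164.3) = 0.28 ⇒ λ = −ln(0.28)/164.3 = 0.00774781.
P(X > 52.5) = e^(−0.00774781·52.5) = e^(−0.40676) ≈ 0.6658.

0.6658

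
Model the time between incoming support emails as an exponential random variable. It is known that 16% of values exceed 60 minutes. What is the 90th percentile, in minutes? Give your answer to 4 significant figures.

75.39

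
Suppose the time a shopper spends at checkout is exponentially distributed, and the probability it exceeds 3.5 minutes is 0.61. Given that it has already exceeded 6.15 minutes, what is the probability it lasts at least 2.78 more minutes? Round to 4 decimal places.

0.6753

From e^(−λ·3.5) = 0.61, λ = −ln(0.61)/3.5 = 0.141228.
Memoryless: P(X > 6.15+2.78 | X > 6.15) = P(X > 2.78) = e^(−0.141228·2.78) ≈ 0.6753.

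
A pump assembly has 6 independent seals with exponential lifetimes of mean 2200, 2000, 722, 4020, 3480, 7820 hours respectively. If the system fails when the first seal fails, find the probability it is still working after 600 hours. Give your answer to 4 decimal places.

The first failure time is exponential with rate Σλ_i = 1/2200 + 1/2000 + 1/722 + 1/4020 + 1/3480 + 1/7820 = 0.00300358 per hour.
P(min > 600) = e^(−0.00300358·600) = e^(−1.8021) ≈ 0.1649.

0.1649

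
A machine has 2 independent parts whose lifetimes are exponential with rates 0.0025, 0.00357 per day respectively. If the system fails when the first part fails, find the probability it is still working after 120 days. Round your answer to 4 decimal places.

0.4827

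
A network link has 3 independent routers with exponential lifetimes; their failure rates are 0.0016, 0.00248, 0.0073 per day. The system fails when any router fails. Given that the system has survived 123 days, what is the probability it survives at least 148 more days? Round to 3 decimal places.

0.186

Time to first failure ~ Exp(Σλ) with Σλ = 0.01138.
By memorylessness, P(T > 123+148 | T > 123) = P(T > 148) = e^(−0.01138·148) ≈ 0.186.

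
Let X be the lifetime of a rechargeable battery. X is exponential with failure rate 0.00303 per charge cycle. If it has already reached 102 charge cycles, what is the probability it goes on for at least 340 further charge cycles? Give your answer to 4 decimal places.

By the memoryless property, P(X > 102+340 | X > 102) = P(X > 340).
P(X > 340) = e^(−1.0302) ≈ 0.3569.

0.3569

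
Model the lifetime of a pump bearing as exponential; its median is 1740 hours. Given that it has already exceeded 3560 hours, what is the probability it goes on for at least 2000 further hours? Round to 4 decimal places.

0.4508

For an exponential, median = ln(2)/λ, so λ = ln 2 / 1740 = 0.00039836 per hour.
The exponential is memoryless, so the remaining time is again Exp(λ): the condition X > 3560 is irrelevant.
P(X > 2000) = e^(−0.79672) ≈ 0.4508.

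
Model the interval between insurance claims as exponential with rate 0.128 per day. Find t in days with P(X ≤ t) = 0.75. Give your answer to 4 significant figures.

Set 1 − e^(−λt) = 0.75, so t = −ln(0.25)/λ = 1.3863/0.128 ≈ 10.8304 days.

10.83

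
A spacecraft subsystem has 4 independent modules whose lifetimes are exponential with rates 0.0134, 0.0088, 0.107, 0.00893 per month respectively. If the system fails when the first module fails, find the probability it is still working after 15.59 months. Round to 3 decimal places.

The time to first failure is exponential with rate Σλ = 0.0134 + 0.0088 + 0.107 + 0.00893 = 0.13813.
P(min > 15.59) = e^(−0.13813·15.59) = e^(−2.1534) ≈ 0.116.

0.116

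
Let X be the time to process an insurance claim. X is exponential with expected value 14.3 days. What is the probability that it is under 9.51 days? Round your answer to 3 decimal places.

The rate is λ = 1/14.3 = 0.0699301 per day.
P(X ≤ 9.51) = 1 − e^(−λ·9.51) = 1 − e^(−0.66503) ≈ 0.486.

0.486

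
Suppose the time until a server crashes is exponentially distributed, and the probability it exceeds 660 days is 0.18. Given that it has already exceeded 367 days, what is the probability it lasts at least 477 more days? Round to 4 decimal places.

0.2896

From e^(−λ·660) = 0.18, λ = −ln(0.18)/660 = 0.00259818.
Memoryless: P(X > 367+477 | X > 367) = P(X > 477) = e^(−0.00259818·477) ≈ 0.2896.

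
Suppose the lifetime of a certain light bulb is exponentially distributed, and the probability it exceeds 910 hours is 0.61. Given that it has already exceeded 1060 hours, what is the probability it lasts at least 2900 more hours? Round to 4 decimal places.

0.2070

From e^(−λ·910) = 0.61, λ = −ln(0.61)/910 = 0.000543183.
Memoryless: P(X > 1060+2900 | X > 1060) = P(X > 2900) = e^(−0.000543183·2900) ≈ 0.2070.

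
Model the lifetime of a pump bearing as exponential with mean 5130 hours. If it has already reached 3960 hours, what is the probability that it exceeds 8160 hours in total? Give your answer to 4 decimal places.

0.4410

The rate is λ = 1/5130 = 0.000194932 per hour.
The exponential is memoryless, so the remaining time is again Exp(λ): the condition X > 3960 is irrelevant.
P(X > 4200) = e^(−0.81871) ≈ 0.4410.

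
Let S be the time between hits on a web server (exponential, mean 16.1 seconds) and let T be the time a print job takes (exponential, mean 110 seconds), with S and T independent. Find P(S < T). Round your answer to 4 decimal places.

λ_1 = 1/16.1 = 0.0621118, λ_2 = 1/110 = 0.00909091.
For independent exponentials, P(S < T) = λ_1/(λ_1+λ_2) = 0.0621118/0.0712027 ≈ 0.8723.

0.8723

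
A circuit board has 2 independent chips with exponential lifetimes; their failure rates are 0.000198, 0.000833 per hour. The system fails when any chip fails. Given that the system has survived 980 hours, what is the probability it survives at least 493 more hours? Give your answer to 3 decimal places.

0.602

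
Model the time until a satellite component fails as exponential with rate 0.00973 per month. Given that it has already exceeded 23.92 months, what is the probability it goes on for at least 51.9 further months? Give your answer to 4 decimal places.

0.6035

By the memoryless property, P(X > 23.92+51.9 | X > 23.92) = P(X > 51.9).
P(X > 51.9) = e^(−0.50499) ≈ 0.6035.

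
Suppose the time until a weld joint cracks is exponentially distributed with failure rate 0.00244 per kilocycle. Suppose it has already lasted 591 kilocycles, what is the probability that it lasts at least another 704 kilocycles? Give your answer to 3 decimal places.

0.179

By the memoryless property, P(X > 591+704 | X > 591) = P(X > 704).
P(X > 704) = e^(−1.7178) ≈ 0.179.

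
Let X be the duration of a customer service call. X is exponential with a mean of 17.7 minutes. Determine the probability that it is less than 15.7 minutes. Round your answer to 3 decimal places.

The rate is λ = 1/17.7 = 0.0564972 per minute.
P(X ≤ 15.7) = 1 − e^(−λ·15.7) = 1 − e^(−0.88701) ≈ 0.588.

0.588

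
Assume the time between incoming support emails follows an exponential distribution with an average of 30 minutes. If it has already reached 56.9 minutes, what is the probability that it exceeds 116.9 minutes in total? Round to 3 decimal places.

0.135

The rate is λ = 1/30 = 0.0333333 per minute.
By the memoryless property, P(X > 56.9+60 | X > 56.9) = P(X > 60).
P(X > 60) = e^(−2) ≈ 0.135.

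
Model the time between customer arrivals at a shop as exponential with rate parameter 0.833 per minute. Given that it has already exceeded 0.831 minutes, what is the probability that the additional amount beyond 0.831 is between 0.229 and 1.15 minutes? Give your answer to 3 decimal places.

0.443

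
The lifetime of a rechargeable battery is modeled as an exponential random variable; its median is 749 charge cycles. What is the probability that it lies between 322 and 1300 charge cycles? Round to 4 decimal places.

0.4420

For an exponential, median = ln(2)/λ, so λ = ln 2 / 749 = 0.00092543 per charge cycle.
P(322 < X < 1300) = e^(−λ·322) − e^(−λ·1300) = 0.74231 − 0.30027 ≈ 0.4420.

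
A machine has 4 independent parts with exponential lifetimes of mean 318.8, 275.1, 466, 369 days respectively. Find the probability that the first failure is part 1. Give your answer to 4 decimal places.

0.2698

Rates: λ_i = 1/mean_i → 0.00313676, 0.00363504, 0.00214592, 0.00271003; Σλ = 0.0116278.
P(part 1 first) = λ_1/Σλ = 0.00313676/0.0116278 ≈ 0.2698.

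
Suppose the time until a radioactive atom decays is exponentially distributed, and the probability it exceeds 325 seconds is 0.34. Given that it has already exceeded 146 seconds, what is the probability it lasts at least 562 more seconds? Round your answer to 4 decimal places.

From e^(−λ·325) = 0.34, λ = −ln(0.34)/325 = 0.00331941.
Memoryless: P(X > 146+562 | X > 146) = P(X > 562) = e^(−0.00331941·562) ≈ 0.1548.

0.1548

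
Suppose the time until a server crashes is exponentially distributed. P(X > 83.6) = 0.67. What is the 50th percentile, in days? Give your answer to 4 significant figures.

e^(−λ·83.6) = 0.67 ⇒ λ = −ln(0.67)/83.6 = 0.0047904.
50th percentile: 1 − e^(−λt) = 0.5, t = −ln(0.5)/λ = 144.695 days.

144.7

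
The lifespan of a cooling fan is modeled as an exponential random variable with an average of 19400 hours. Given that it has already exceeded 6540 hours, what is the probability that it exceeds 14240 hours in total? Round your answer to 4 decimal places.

The rate is λ = 1/19400 = 0.0000515464 per hour.
P(X > s+t | X > s) = e^(−λ(s+t))/e^(−λs) = e^(−λt), independent of s = 6540.
P(X > 7700) = e^(−0.39691) ≈ 0.6724.

0.6724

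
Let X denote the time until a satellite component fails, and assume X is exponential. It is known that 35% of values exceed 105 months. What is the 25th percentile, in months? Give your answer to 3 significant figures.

e^(−λ·105) = 0.35 ⇒ λ = −ln(0.35)/105 = 0.00999831.
25th percentile: 1 − e^(−λt) = 0.25, t = −ln(0.75)/λ = 28.7731 months.

28.8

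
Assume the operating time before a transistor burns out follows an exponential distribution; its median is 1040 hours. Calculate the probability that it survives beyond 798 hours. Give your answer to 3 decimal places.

0.588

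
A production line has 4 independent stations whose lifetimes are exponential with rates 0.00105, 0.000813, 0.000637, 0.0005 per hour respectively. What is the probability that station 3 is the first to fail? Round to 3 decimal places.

The time to first failure is exponential with rate Σλ = 0.00105 + 0.000813 + 0.000637 + 0.0005 = 0.003.
P(station 3 first) = λ_3/Σλ = 0.000637/0.003 ≈ 0.212.

0.212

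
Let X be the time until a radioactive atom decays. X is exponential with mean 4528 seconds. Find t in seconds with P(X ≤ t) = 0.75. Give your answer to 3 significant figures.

6280

The rate is λ = 1/4528 = 0.000220848 per second.
Set 1 − e^(−λt) = 0.75, so t = −ln(0.25)/λ = 1.3863/0.000220848 ≈ 6277.14 seconds.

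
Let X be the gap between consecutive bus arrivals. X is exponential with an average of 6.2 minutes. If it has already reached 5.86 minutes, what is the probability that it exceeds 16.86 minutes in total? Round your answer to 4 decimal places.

0.1696

The rate is λ = 1/6.2 = 0.16129 per minute.
P(X > s+t | X > s) = e^(−λ(s+t))/e^(−λs) = e^(−λt), independent of s = 5.86.
P(X > 11) = e^(−1.7742) ≈ 0.1696.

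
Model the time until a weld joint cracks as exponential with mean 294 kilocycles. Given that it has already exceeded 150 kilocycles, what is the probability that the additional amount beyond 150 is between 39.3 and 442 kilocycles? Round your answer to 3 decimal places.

0.653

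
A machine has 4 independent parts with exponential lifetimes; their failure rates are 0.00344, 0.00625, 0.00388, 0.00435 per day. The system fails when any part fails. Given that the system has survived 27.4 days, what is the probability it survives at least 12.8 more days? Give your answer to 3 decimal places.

0.795

Time to first failure ~ Exp(Σλ) with Σλ = 0.01792.
By memorylessness, P(T > 27.4+12.8 | T > 27.4) = P(T > 12.8) = e^(−0.01792·12.8) ≈ 0.795.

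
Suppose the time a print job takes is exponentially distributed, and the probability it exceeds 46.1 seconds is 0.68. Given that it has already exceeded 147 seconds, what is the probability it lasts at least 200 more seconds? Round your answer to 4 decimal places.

0.1877

From e^(−λ·46.1) = 0.68, λ = −ln(0.68)/46.1 = 0.00836578.
Memoryless: P(X > 147+200 | X > 147) = P(X > 200) = e^(−0.00836578·200) ≈ 0.1877.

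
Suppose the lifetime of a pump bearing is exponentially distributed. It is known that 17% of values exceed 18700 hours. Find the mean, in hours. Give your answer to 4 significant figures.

e^(−λ·18700) = 0.17 ⇒ λ = −ln(0.17)/18700 = 0.0000947571.
Mean = 1/λ = 10553.3 hours.

10550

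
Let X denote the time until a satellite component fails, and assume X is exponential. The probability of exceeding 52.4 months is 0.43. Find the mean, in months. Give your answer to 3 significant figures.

e^(−λ·52.4) = 0.43 ⇒ λ = −ln(0.43)/52.4 = 0.0161063.
Mean = 1/λ = 62.0875 months.

62.1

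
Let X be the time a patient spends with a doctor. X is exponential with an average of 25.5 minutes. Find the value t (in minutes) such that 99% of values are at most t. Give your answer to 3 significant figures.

117

The rate is λ = 1/25.5 = 0.0392157 per minute.
Set 1 − e^(−λt) = 0.99, so t = −ln(0.01)/λ = 4.6052/0.0392157 ≈ 117.432 minutes.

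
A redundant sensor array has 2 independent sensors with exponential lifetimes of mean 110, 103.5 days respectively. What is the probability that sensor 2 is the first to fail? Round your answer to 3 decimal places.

0.515

Rates: λ_i = 1/mean_i → 0.00909091, 0.00966184; Σλ = 0.0187527.
P(sensor 2 first) = λ_2/Σλ = 0.00966184/0.0187527 ≈ 0.515.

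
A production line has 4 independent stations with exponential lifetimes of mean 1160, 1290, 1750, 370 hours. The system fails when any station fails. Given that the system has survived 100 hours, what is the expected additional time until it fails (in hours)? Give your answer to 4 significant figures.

203.6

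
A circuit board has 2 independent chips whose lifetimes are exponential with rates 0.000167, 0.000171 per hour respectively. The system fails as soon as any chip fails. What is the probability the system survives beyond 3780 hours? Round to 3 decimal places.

0.279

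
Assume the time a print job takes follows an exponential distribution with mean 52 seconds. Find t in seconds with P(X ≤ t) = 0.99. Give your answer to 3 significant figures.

The rate is λ = 1/52 = 0.0192308 per second.
Set 1 − e^(−λt) = 0.99, so t = −ln(0.01)/λ = 4.6052/0.0192308 ≈ 239.469 seconds.

239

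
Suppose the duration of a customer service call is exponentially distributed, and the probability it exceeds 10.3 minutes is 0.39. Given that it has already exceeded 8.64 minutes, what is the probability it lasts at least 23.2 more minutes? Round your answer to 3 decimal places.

0.120

From e^(−λ·10.3) = 0.39, λ = −ln(0.39)/10.3 = 0.0914183.
Memoryless: P(X > 8.64+23.2 | X > 8.64) = P(X > 23.2) = e^(−0.0914183·23.2) ≈ 0.120.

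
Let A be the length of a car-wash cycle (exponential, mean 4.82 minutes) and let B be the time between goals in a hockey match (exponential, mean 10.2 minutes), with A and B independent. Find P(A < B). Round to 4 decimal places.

λ_1 = 1/4.82 = 0.207469, λ_2 = 1/10.2 = 0.0980392.
For independent exponentials, P(A < B) = λ_1/(λ_1+λ_2) = 0.207469/0.305508 ≈ 0.6791.

0.6791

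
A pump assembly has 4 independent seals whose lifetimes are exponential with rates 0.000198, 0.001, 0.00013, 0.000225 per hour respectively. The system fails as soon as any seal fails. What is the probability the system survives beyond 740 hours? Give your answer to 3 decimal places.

0.317

The time to first failure is exponential with rate Σλ = 0.000198 + 0.001 + 0.00013 + 0.000225 = 0.001553.
P(min > 740) = e^(−0.001553·740) = e^(−1.1492) ≈ 0.317.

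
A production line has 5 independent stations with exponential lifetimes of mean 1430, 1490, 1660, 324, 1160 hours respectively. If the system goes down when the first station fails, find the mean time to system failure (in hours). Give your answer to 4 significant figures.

The first failure time is exponential with rate Σλ_i = 1/1430 + 1/1490 + 1/1660 + 1/324 + 1/1160 = 0.00592134 per hour.
E[min] = 1/Σλ = 1/0.00592134 = 168.881 hours.

168.9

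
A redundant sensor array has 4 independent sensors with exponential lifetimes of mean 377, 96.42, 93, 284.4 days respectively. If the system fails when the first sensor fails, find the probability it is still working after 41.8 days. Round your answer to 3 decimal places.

0.320

The first failure time is exponential with rate Σλ_i = 1/377 + 1/96.42 + 1/93 + 1/284.4 = 0.0272927 per day.
P(min > 41.8) = e^(−0.0272927·41.8) = e^(−1.1408) ≈ 0.320.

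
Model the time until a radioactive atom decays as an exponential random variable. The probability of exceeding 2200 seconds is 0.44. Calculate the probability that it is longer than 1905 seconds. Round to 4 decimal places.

e^(−λ·2200) = 0.44 ⇒ λ = −ln(0.44)/2200 = 0.000373173.
P(X > 1905) = e^(−0.000373173·1905) = e^(−0.71089) ≈ 0.4912.

0.4912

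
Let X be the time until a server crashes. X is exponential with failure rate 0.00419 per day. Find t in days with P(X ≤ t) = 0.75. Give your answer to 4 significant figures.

Set 1 − e^(−λt) = 0.75, so t = −ln(0.25)/λ = 1.3863/0.00419 ≈ 330.858 days.

330.9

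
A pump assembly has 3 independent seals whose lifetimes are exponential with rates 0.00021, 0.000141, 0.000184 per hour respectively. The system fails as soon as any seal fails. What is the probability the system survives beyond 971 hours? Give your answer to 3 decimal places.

The time to first failure is exponential with rate Σλ = 0.00021 + 0.000141 + 0.000184 = 0.000535.
P(min > 971) = e^(−0.000535·971) = e^(−0.51948) ≈ 0.595.

0.595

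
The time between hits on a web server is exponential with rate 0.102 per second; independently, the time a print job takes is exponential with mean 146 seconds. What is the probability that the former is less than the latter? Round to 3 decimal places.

0.937

λ_1 = 0.102, λ_2 = 1/146 = 0.00684932.
For independent exponentials, P(the former < the latter) = λ_1/(λ_1+λ_2) = 0.102/0.108849 ≈ 0.937.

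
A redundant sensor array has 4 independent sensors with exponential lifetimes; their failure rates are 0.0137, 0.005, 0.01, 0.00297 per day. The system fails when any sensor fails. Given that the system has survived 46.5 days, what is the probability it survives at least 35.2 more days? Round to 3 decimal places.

0.328

Time to first failure ~ Exp(Σλ) with Σλ = 0.03167.
By memorylessness, P(T > 46.5+35.2 | T > 46.5) = P(T > 35.2) = e^(−0.03167·35.2) ≈ 0.328.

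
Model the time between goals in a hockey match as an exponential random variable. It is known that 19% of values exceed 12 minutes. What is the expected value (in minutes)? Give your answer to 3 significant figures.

e^(−λ·12) = 0.19 ⇒ λ = −ln(0.19)/12 = 0.138394.
Mean = 1/λ = 7.22573 minutes.

7.23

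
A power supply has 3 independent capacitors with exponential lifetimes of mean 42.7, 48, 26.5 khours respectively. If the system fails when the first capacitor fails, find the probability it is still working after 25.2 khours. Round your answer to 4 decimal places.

0.1267

The first failure time is exponential with rate Σλ_i = 1/42.7 + 1/48 + 1/26.5 = 0.0819884 per khour.
P(min > 25.2) = e^(−0.0819884·25.2) = e^(−2.0661) ≈ 0.1267.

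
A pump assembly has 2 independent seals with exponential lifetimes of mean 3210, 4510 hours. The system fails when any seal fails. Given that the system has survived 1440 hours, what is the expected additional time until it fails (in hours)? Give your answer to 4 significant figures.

First-failure rate Σλ = 1/3210 + 1/4510 = 0.000533256.
By memorylessness the expected residual is 1/Σλ = 1875.27 hours, regardless of the 1440 already elapsed.

1875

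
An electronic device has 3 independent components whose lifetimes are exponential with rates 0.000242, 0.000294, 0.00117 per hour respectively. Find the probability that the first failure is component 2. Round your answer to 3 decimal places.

0.172

The time to first failure is exponential with rate Σλ = 0.000242 + 0.000294 + 0.00117 = 0.001706.
P(component 2 first) = λ_2/Σλ = 0.000294/0.001706 ≈ 0.172.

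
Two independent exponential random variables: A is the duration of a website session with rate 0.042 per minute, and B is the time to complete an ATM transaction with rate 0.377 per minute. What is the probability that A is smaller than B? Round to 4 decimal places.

λ_1 = 0.042, λ_2 = 0.377.
For independent exponentials, P(A < B) = λ_1/(λ_1+λ_2) = 0.042/0.419 ≈ 0.1002.

0.1002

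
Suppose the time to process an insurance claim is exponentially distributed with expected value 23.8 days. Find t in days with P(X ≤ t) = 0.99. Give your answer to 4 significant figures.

The rate is λ = 1/23.8 = 0.0420168 per day.
Set 1 − e^(−λt) = 0.99, so t = −ln(0.01)/λ = 4.6052/0.0420168 ≈ 109.603 days.

109.6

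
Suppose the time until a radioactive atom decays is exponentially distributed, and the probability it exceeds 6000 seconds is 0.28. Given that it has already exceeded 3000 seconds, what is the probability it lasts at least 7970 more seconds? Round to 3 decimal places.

From e^(−λ·6000) = 0.28, λ = −ln(0.28)/6000 = 0.000212161.
Memoryless: P(X > 3000+7970 | X > 3000) = P(X > 7970) = e^(−0.000212161·7970) ≈ 0.184.

0.184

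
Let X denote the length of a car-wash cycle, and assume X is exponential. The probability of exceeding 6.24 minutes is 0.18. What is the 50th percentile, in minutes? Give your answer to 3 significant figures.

2.52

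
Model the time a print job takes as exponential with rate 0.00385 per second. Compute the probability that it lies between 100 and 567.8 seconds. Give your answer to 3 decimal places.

0.568

P(100 < X < 567.8) = e^(−λ·100) − e^(−λ·567.8) = 0.68045 − 0.11236 ≈ 0.568.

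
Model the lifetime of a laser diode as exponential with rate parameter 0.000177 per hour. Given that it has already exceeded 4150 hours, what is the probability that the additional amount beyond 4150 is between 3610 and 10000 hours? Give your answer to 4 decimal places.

Memoryless: the residual past 4150 is again Exp(λ).
P(3610 < residual < 10000) = e^(−λ·3610) − e^(−λ·10000) = 0.52784 − 0.17033 ≈ 0.3575.

0.3575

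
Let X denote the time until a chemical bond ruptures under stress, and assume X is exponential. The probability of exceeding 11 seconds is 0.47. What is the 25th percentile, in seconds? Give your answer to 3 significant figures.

e^(−λ·11) = 0.47 ⇒ λ = −ln(0.47)/11 = 0.0686384.
25th percentile: 1 − e^(−λt) = 0.25, t = −ln(0.75)/λ = 4.19127 seconds.

4.19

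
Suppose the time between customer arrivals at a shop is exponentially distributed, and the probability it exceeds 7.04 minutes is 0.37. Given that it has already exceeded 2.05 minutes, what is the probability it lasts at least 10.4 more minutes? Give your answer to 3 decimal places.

From e^(−λ·7.04) = 0.37, λ = −ln(0.37)/7.04 = 0.141229.
Memoryless: P(X > 2.05+10.4 | X > 2.05) = P(X > 10.4) = e^(−0.141229·10.4) ≈ 0.230.

0.230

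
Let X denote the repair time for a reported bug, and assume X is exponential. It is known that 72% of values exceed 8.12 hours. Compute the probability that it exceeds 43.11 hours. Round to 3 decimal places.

e^(−λ·8.12) = 0.72 ⇒ λ = −ln(0.72)/8.12 = 0.0404562.
P(X > 43.11) = e^(−0.0404562·43.11) = e^(−1.7441) ≈ 0.175.

0.175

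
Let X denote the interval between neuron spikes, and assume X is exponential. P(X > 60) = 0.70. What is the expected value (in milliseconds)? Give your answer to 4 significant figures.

168.2

e^(−λ·60) = 0.70 ⇒ λ = −ln(0.70)/60 = 0.00594458.
Mean = 1/λ = 168.22 milliseconds.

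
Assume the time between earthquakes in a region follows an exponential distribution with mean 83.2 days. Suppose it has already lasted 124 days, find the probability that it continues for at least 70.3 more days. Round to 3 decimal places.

0.430

The rate is λ = 1/83.2 = 0.0120192 per day.
By the memoryless property, P(X > 124+70.3 | X > 124) = P(X > 70.3).
P(X > 70.3) = e^(−0.84495) ≈ 0.430.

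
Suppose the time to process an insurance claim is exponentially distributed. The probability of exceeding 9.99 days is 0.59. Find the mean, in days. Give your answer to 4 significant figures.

e^(−λ·9.99) = 0.59 ⇒ λ = −ln(0.59)/9.99 = 0.0528161.
Mean = 1/λ = 18.9336 days.

18.93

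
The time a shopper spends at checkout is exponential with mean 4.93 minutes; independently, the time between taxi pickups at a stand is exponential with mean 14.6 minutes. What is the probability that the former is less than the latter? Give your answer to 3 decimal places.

0.748

λ_1 = 1/4.93 = 0.20284, λ_2 = 1/14.6 = 0.0684932.
For independent exponentials, P(the former < the latter) = λ_1/(λ_1+λ_2) = 0.20284/0.271333 ≈ 0.748.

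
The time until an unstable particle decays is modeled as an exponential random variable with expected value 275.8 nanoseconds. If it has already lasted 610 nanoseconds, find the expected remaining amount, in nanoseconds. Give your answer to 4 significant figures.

The rate is λ = 1/275.8 = 0.00362582 per nanosecond.
By memorylessness, the remaining amount past any threshold is again Exp(λ) with mean 1/λ = 275.8 nanoseconds.

275.8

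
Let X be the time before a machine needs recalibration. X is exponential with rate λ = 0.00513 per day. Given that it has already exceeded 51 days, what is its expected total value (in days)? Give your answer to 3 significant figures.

246

By memorylessness, E[X | X > 51] = 51 + 1/λ = 51 + 194.932 = 245.932 days.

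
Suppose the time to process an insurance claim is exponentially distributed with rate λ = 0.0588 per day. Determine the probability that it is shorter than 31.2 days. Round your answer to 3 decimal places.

P(X ≤ 31.2) = 1 − e^(−λ·31.2) = 1 − e^(−1.8346) ≈ 0.840.

0.840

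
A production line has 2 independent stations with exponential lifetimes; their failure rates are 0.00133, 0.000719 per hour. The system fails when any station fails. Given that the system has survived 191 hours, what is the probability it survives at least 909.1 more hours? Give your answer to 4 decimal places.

Time to first failure ~ Exp(Σλ) with Σλ = 0.002049.
By memorylessness, P(T > 191+909.1 | T > 191) = P(T > 909.1) = e^(−0.002049·909.1) ≈ 0.1552.

0.1552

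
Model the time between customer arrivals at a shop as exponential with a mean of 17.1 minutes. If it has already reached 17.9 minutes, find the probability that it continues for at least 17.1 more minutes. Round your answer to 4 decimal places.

0.3679

The rate is λ = 1/17.1 = 0.0584795 per minute.
The exponential is memoryless, so the remaining time is again Exp(λ): the condition X > 17.9 is irrelevant.
P(X > 17.1) = e^(−1) ≈ 0.3679.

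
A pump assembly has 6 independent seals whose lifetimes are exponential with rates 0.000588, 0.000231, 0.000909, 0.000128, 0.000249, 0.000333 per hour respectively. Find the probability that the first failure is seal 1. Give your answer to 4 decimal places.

The time to first failure is exponential with rate Σλ = 0.000588 + 0.000231 + 0.000909 + 0.000128 + 0.000249 + 0.000333 = 0.002438.
P(seal 1 first) = λ_1/Σλ = 0.000588/0.002438 ≈ 0.2412.

0.2412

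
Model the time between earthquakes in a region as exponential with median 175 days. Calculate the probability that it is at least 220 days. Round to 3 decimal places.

For an exponential, median = ln(2)/λ, so λ = ln 2 / 175 = 0.00396084 per day.
P(X > 220) = e^(−λ·220) = e^(−0.87139) ≈ 0.418.

0.418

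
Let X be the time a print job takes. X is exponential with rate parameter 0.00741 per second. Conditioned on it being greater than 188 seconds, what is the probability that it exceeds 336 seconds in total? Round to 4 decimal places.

By the memoryless property, P(X > 188+148 | X > 188) = P(X > 148).
P(X > 148) = e^(−1.0967) ≈ 0.3340.

0.3340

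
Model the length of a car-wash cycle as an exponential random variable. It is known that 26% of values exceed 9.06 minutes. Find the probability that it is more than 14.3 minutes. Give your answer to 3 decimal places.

e^(−λ·9.06) = 0.26 ⇒ λ = −ln(0.26)/9.06 = 0.148684.
P(X > 14.3) = e^(−0.148684·14.3) = e^(−2.1262) ≈ 0.119.

0.119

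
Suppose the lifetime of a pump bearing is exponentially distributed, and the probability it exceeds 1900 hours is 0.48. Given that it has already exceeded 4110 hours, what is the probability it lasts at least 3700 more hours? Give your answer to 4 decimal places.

0.2395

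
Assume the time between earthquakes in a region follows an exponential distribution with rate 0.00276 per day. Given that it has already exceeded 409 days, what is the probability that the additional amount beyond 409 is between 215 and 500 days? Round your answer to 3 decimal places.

Memoryless: the residual past 409 is again Exp(λ).
P(215 < residual < 500) = e^(−λ·215) − e^(−λ·500) = 0.55245 − 0.25158 ≈ 0.301.

0.301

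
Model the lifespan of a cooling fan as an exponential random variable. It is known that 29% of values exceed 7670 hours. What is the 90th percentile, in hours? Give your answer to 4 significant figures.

14270

e^(−λ·7670) = 0.29 ⇒ λ = −ln(0.29)/7670 = 0.000161392.
90th percentile: 1 − e^(−λt) = 0.9, t = −ln(0.1)/λ = 14267.1 hours.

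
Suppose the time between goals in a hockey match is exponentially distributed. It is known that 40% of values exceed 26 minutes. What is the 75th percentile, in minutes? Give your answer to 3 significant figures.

39.3

e^(−λ·26) = 0.40 ⇒ λ = −ln(0.40)/26 = 0.035242.
75th percentile: 1 − e^(−λt) = 0.75, t = −ln(0.25)/λ = 39.3365 minutes.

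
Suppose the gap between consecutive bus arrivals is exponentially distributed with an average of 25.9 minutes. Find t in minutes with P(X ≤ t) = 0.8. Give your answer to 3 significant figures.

The rate is λ = 1/25.9 = 0.03861 per minute.
Set 1 − e^(−λt) = 0.8, so t = −ln(0.2)/λ = 1.6094/0.03861 ≈ 41.6844 minutes.

41.7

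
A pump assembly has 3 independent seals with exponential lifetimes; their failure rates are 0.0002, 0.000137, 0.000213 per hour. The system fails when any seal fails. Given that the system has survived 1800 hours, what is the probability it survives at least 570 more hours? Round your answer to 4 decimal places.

0.7309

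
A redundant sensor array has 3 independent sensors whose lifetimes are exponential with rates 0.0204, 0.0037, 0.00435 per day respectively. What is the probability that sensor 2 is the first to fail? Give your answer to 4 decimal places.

0.1301

The time to first failure is exponential with rate Σλ = 0.0204 + 0.0037 + 0.00435 = 0.02845.
P(sensor 2 first) = λ_2/Σλ = 0.0037/0.02845 ≈ 0.1301.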